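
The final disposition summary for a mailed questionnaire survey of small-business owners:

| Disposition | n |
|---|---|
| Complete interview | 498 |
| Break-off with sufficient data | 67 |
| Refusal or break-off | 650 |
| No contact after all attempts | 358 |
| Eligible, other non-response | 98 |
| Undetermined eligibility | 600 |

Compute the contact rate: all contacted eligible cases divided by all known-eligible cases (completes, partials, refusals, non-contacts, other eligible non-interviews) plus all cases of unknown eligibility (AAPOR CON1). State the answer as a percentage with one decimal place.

Numerator → 498 + 67 + 650 + 98 = 1313
Denom → 498 + 67 + 650 + 358 + 98 + 600 = 2271
CON1 = 1313 / 2271 = 0.5782

57.8%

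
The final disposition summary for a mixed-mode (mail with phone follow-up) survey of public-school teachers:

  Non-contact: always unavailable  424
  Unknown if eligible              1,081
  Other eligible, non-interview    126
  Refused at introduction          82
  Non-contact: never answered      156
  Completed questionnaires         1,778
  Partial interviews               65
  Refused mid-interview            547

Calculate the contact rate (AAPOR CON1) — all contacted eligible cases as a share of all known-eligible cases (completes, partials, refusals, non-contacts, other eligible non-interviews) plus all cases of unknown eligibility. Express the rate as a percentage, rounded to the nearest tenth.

Refused = 82 + 547 = 629
Non-contacts = 156 + 424 = 580
Top → 1778 + 65 + 629 + 126 = 2598
Denom → 1778 + 65 + 629 + 580 + 126 + 1081 = 4259
CON1 = 2598 / 4259 = 0.6100

61.0%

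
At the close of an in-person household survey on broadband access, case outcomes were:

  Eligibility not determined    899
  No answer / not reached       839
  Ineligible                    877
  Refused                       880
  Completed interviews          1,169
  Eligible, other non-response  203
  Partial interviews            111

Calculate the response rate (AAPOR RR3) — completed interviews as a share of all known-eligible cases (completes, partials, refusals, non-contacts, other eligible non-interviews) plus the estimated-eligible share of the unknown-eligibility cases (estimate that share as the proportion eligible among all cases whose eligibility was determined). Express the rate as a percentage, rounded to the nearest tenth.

29.9%

Top → 1169
Known eligible → 1169 + 111 + 880 + 839 + 203 = 3202
e = 3202 / (3202 + 877) = 3202 / 4079 = 0.7850
Estimated eligible among unknowns → 0.7850 × 899 = 705.72
Denom → 3202 + 705.72 = 3907.72
RR3 = 1169 / 3907.72 = 0.2992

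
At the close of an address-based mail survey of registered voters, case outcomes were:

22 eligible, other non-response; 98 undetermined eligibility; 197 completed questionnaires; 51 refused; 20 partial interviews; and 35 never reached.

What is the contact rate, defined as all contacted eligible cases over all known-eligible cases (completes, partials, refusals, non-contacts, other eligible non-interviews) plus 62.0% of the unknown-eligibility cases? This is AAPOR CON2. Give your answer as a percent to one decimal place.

75.2%

Top = 197 + 20 + 51 + 22 = 290
Known eligible = 197 + 20 + 51 + 35 + 22 = 325
Eligible share of unknowns = 0.6200 × 98 = 60.76
Base = 325 + 60.76 = 385.76
CON2 = 290 / 385.76 = 0.7518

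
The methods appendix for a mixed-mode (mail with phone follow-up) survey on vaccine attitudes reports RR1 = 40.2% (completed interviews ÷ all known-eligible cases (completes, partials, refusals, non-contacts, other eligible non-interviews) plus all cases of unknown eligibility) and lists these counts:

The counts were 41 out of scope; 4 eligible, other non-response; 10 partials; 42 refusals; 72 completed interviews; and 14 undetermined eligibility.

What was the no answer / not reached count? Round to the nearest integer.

RR1 = 72 / D = 0.402
D = 72 / 0.402 = 179.1
Other denominator terms total 142
no answer / not reached = 179.1 − 142 ≈ 37

37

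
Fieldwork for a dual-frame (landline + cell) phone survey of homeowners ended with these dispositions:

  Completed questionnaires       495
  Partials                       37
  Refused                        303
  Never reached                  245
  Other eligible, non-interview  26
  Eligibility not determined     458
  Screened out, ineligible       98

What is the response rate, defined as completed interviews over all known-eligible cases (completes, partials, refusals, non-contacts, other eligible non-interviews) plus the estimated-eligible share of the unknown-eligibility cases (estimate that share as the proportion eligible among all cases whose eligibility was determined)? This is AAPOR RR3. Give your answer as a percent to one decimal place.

32.4%

Top = 495
Determined eligible = 495 + 37 + 303 + 245 + 26 = 1106
e = 1106 / (1106 + 98) = 1106 / 1204 = 0.9186
e × U = 0.9186 × 458 = 420.72
Denom = 1106 + 420.72 = 1526.72
RR3 = 495 / 1526.72 = 0.3242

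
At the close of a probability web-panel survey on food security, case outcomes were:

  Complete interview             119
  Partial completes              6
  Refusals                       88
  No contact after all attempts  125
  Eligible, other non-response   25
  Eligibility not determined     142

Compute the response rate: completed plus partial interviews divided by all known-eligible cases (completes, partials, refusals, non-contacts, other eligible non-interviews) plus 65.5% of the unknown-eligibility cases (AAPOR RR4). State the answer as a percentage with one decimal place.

Num = 119 + 6 = 125
Eligible (known) = 119 + 6 + 88 + 125 + 25 = 363
e × U = 0.6550 × 142 = 93.01
Denom = 363 + 93.01 = 456.01
RR4 = 125 / 456.01 = 0.2741

27.4%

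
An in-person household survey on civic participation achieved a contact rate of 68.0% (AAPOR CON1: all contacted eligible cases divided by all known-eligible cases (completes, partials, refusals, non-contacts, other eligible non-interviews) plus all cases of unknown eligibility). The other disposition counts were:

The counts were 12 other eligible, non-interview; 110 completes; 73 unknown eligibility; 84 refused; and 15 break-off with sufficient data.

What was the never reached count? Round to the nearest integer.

Numerator → 110 + 15 + 84 + 12 = 221
CON1 = 221 / D = 0.680
D = 221 / 0.680 = 325.0
Rest of base = 294
never reached = 325.0 − 294 ≈ 31

31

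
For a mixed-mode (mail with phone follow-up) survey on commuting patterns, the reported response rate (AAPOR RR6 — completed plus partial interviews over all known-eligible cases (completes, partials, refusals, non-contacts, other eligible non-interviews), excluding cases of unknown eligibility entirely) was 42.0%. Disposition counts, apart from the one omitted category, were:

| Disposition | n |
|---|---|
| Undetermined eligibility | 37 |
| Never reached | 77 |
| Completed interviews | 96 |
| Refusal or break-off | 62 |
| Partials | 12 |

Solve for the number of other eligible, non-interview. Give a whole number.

10

Num = 96 + 12 = 108
RR6 = 108 / D = 0.420
D = 108 / 0.420 = 257.1
Rest of base = 247
other eligible, non-interview = 257.1 − 247 ≈ 10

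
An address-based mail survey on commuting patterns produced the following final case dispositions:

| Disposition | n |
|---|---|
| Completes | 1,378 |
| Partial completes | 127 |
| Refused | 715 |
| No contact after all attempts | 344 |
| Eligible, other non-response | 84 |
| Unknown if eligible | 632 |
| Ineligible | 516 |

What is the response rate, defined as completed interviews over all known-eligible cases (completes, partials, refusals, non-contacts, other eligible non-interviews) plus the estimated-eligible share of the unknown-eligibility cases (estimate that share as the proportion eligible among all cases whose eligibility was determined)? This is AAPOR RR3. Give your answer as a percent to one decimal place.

Top = 1378
Determined eligible = 1378 + 127 + 715 + 344 + 84 = 2648
e = 2648 / (2648 + 516) = 2648 / 3164 = 0.8369
Eligible share of unknowns = 0.8369 × 632 = 528.92
Base = 2648 + 528.92 = 3176.92
RR3 = 1378 / 3176.92 = 0.4338

43.4%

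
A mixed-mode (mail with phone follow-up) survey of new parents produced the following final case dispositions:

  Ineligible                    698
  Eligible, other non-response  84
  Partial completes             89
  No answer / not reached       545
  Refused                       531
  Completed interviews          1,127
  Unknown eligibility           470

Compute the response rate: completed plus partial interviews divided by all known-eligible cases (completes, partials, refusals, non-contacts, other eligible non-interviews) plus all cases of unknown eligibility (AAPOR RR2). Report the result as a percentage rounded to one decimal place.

Numerator: 1127 + 89 = 1216
Base: 1127 + 89 + 531 + 545 + 84 + 470 = 2846
RR2 = 1216 / 2846 = 0.4273

42.7%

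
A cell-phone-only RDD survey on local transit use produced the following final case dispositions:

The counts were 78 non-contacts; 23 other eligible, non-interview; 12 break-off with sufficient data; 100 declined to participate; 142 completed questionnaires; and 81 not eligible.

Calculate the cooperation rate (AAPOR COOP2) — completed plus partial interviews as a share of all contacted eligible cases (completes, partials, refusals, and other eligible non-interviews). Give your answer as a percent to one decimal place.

Top = 142 + 12 = 154
Denominator = 142 + 12 + 100 + 23 = 277
COOP2 = 154 / 277 = 0.5560

55.6%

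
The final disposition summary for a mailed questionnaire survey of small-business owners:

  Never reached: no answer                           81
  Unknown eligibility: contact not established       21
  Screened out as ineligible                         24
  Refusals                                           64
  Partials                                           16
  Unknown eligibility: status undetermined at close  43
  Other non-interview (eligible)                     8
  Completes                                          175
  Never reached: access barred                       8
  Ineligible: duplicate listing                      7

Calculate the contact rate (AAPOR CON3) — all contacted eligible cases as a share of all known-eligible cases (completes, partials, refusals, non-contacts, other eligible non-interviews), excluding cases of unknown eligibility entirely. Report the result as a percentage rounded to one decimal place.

No answer / not reached = 81 + 8 = 89
Eligibility not determined = 21 + 43 = 64
Screened out, ineligible = 24 + 7 = 31
Top: 175 + 16 + 64 + 8 = 263
Denom: 175 + 16 + 64 + 89 + 8 = 352
CON3 = 263 / 352 = 0.7472

74.7%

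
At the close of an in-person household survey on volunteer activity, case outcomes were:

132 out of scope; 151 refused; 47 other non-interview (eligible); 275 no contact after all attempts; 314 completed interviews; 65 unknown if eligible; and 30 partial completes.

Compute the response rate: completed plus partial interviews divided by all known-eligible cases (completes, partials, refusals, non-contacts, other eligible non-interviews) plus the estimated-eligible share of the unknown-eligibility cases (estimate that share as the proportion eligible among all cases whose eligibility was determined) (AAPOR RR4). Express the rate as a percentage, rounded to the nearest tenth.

Top → 314 + 30 = 344
Determined eligible → 314 + 30 + 151 + 275 + 47 = 817
e = 817 / (817 + 132) = 817 / 949 = 0.8609
Eligible share of unknowns → 0.8609 × 65 = 55.96
Denominator → 817 + 55.96 = 872.96
RR4 = 344 / 872.96 = 0.3941

39.4%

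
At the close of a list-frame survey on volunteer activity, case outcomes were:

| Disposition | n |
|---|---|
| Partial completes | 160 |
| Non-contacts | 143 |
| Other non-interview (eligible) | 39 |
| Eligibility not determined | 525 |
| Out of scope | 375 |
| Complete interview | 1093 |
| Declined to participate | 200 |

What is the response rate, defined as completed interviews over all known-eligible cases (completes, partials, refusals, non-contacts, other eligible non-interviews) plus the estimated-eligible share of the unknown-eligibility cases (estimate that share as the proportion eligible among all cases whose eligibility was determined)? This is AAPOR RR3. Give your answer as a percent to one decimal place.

53.0%

Top: 1093
Determined eligible: 1093 + 160 + 200 + 143 + 39 = 1635
e = 1635 / (1635 + 375) = 1635 / 2010 = 0.8134
Estimated eligible among unknowns: 0.8134 × 525 = 427.04
Denominator: 1635 + 427.04 = 2062.04
RR3 = 1093 / 2062.04 = 0.5301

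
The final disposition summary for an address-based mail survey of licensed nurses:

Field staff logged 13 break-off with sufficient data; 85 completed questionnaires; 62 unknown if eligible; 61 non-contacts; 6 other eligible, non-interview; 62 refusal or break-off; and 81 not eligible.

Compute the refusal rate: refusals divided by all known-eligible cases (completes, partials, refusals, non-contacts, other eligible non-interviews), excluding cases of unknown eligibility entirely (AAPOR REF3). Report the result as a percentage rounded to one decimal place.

27.3%

Num = 62
Base = 85 + 13 + 62 + 61 + 6 = 227
REF3 = 62 / 227 = 0.2731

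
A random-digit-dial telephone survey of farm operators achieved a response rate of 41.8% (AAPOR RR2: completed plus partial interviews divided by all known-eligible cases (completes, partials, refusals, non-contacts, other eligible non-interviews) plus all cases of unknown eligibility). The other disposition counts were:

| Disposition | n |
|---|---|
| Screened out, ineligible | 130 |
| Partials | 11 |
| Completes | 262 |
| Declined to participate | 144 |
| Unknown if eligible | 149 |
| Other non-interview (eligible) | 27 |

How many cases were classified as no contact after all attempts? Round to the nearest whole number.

Numerator = 262 + 11 = 273
RR2 = 273 / D = 0.418
D = 273 / 0.418 = 653.1
Remaining denominator categories sum to 593
no contact after all attempts = 653.1 − 593 ≈ 60

60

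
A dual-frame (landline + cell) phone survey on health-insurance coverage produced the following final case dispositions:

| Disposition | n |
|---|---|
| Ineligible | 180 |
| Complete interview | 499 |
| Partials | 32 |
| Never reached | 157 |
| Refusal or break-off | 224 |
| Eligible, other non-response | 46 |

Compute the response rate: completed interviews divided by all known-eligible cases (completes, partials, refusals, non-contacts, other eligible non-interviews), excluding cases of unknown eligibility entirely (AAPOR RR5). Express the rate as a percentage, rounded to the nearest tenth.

52.1%

Num = 499
Base = 499 + 32 + 224 + 157 + 46 = 958
RR5 = 499 / 958 = 0.5209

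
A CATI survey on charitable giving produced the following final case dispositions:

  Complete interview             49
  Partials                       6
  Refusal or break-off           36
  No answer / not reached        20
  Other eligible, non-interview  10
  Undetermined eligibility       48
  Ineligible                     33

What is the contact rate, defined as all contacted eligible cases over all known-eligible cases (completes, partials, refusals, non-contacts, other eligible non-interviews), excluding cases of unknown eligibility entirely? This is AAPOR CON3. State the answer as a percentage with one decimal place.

83.5%

Num → 49 + 6 + 36 + 10 = 101
Base → 49 + 6 + 36 + 20 + 10 = 121
CON3 = 101 / 121 = 0.8347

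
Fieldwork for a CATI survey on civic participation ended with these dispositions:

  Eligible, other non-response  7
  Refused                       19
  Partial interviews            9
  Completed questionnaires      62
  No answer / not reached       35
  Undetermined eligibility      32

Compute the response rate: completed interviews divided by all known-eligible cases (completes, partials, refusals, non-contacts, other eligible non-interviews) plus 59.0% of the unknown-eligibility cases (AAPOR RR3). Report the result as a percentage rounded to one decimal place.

41.1%

Top = 62
Known eligible = 62 + 9 + 19 + 35 + 7 = 132
e × U = 0.5900 × 32 = 18.88
Denominator = 132 + 18.88 = 150.88
RR3 = 62 / 150.88 = 0.4109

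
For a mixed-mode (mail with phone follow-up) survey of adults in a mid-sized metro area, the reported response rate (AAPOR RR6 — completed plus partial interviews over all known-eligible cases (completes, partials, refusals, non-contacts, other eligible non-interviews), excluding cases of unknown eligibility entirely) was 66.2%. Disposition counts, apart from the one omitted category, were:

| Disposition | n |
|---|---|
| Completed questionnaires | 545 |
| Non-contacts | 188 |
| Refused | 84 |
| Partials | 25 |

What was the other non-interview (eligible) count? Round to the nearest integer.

Numerator = 545 + 25 = 570
RR6 = 570 / D = 0.662
D = 570 / 0.662 = 861.0
Rest of base = 842
other non-interview (eligible) = 861.0 − 842 ≈ 19

19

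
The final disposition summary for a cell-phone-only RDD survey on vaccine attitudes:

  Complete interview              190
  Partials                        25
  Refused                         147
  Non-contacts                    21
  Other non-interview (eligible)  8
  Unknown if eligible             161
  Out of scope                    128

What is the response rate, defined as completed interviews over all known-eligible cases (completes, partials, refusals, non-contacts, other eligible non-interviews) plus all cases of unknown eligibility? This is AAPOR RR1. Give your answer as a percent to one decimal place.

Num: 190
Denom: 190 + 25 + 147 + 21 + 8 + 161 = 552
RR1 = 190 / 552 = 0.3442

34.4%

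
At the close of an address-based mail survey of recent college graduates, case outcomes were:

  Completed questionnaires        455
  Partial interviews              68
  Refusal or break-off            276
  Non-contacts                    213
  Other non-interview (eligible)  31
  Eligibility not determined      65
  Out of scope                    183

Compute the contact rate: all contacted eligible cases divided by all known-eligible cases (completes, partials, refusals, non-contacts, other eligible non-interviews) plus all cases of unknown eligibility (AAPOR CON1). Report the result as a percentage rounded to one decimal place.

Top = 455 + 68 + 276 + 31 = 830
Denom = 455 + 68 + 276 + 213 + 31 + 65 = 1108
CON1 = 830 / 1108 = 0.7491

74.9%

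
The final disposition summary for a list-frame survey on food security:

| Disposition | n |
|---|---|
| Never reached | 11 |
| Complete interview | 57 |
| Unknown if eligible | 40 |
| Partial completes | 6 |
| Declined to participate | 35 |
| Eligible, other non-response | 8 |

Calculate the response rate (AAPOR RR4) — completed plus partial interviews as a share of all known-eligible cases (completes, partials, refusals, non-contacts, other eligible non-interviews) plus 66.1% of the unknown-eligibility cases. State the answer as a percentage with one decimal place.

43.9%

Numerator → 57 + 6 = 63
Determined eligible → 57 + 6 + 35 + 11 + 8 = 117
Estimated eligible among unknowns → 0.6610 × 40 = 26.44
Denom → 117 + 26.44 = 143.44
RR4 = 63 / 143.44 = 0.4392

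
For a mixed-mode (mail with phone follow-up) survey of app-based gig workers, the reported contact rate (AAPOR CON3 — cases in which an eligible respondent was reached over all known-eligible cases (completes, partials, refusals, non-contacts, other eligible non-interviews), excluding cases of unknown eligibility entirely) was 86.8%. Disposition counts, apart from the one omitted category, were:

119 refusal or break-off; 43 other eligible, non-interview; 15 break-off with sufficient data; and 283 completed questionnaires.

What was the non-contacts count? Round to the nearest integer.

Top = 283 + 15 + 119 + 43 = 460
CON3 = 460 / D = 0.868
D = 460 / 0.868 = 530.0
Rest of base = 460
non-contacts = 530.0 − 460 ≈ 70

70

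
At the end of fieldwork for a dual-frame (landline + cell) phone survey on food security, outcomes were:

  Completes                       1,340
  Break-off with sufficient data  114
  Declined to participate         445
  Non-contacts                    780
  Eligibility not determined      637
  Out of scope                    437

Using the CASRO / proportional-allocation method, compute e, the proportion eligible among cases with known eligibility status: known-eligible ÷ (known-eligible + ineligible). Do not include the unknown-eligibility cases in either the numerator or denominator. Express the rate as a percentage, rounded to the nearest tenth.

Known eligible = 1340 + 114 + 445 + 780 = 2679
e = 2679 / (2679 + 437) = 2679 / 3116 = 0.8598

86.0%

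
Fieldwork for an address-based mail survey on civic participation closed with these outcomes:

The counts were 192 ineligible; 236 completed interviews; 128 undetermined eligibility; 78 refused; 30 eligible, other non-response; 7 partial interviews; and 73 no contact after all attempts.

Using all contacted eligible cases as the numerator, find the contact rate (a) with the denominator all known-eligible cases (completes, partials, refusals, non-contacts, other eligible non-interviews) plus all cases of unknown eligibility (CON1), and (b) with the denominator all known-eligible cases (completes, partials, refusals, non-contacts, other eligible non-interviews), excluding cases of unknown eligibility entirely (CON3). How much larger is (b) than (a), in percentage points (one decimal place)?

Numerator = 236 + 7 + 78 + 30 = 351
Denominator = 236 + 7 + 78 + 73 + 30 + 128 = 552
CON1 = 351 / 552 = 0.6359
Denominator = 236 + 7 + 78 + 73 + 30 = 424
CON3 = 351 / 424 = 0.8278
Difference = 82.78 − 63.59 = 19.19 percentage points

19.2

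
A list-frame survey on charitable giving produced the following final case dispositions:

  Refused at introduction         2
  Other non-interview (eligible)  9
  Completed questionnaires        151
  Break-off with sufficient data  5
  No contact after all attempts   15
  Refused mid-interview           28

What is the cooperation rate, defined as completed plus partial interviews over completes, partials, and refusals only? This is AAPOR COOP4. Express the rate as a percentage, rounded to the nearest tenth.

83.9%

Refusal or break-off = 2 + 28 = 30
Top = 151 + 5 = 156
Denominator = 151 + 5 + 30 = 186
COOP4 = 156 / 186 = 0.8387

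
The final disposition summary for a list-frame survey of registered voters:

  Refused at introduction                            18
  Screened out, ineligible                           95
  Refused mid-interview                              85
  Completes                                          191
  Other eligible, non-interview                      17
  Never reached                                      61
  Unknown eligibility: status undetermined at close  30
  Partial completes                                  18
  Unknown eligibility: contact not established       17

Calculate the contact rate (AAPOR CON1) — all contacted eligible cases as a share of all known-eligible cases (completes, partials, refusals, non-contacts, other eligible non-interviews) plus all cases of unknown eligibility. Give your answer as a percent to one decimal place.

Declined to participate = 18 + 85 = 103
Eligibility not determined = 17 + 30 = 47
Numerator = 191 + 18 + 103 + 17 = 329
Base = 191 + 18 + 103 + 61 + 17 + 47 = 437
CON1 = 329 / 437 = 0.7529

75.3%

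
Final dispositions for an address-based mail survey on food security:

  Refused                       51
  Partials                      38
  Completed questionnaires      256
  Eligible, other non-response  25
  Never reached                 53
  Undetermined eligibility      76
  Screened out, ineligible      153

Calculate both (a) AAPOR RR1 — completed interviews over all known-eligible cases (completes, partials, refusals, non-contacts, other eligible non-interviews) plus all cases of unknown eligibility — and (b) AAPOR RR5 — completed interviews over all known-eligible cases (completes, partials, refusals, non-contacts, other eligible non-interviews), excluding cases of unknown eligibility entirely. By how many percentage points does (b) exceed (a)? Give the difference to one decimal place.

Num → 256
Denominator → 256 + 38 + 51 + 53 + 25 + 76 = 499
RR1 = 256 / 499 = 0.5130
Denominator → 256 + 38 + 51 + 53 + 25 = 423
RR5 = 256 / 423 = 0.6052
Difference = 60.52 − 51.30 = 9.22 percentage points

9.2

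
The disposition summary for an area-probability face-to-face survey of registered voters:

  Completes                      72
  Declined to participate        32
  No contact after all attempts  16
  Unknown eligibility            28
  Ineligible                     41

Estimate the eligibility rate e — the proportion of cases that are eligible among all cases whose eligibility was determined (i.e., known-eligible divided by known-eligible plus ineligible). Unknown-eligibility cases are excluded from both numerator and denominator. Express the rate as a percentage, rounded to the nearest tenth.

74.5%

Eligible (known) = 72 + 32 + 16 = 120
e = 120 / (120 + 41) = 120 / 161 = 0.7453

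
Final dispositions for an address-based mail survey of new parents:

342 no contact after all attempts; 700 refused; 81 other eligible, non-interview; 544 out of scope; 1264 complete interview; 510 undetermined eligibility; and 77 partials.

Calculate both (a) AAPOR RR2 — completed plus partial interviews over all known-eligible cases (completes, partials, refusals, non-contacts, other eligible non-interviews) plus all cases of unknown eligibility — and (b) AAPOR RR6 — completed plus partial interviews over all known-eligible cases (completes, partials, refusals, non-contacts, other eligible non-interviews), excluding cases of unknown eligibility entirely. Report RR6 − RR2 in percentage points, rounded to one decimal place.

9.3

Num = 1264 + 77 = 1341
Denominator = 1264 + 77 + 700 + 342 + 81 + 510 = 2974
RR2 = 1341 / 2974 = 0.4509
Denominator = 1264 + 77 + 700 + 342 + 81 = 2464
RR6 = 1341 / 2464 = 0.5442
Difference = 54.42 − 45.09 = 9.33 percentage points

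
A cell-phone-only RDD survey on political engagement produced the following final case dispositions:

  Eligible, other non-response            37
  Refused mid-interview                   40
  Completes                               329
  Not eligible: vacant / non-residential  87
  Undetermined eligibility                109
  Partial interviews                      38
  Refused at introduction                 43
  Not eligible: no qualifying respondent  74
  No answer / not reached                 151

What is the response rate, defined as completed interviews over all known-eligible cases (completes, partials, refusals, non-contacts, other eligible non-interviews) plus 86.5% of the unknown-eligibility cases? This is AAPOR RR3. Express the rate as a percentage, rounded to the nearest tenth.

44.9%

Refused = 43 + 40 = 83
Screened out, ineligible = 74 + 87 = 161
Num → 329
Known eligible → 329 + 38 + 83 + 151 + 37 = 638
Estimated eligible among unknowns → 0.8650 × 109 = 94.28
Base → 638 + 94.28 = 732.28
RR3 = 329 / 732.28 = 0.4493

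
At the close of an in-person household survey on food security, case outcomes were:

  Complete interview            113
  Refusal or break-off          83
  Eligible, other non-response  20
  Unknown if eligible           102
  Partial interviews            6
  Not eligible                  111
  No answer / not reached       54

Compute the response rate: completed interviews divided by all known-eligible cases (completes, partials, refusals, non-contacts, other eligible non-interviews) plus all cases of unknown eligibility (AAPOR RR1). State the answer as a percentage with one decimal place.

Num → 113
Base → 113 + 6 + 83 + 54 + 20 + 102 = 378
RR1 = 113 / 378 = 0.2989

29.9%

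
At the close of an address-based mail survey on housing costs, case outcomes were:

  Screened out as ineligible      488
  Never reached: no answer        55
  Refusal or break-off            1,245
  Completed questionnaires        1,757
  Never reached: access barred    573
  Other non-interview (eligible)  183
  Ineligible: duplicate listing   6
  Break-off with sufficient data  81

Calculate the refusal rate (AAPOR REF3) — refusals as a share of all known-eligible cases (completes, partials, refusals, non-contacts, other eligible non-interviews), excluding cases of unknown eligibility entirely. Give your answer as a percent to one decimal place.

32.0%

No answer / not reached = 55 + 573 = 628
Not eligible = 488 + 6 = 494
Numerator → 1245
Base → 1757 + 81 + 1245 + 628 + 183 = 3894
REF3 = 1245 / 3894 = 0.3197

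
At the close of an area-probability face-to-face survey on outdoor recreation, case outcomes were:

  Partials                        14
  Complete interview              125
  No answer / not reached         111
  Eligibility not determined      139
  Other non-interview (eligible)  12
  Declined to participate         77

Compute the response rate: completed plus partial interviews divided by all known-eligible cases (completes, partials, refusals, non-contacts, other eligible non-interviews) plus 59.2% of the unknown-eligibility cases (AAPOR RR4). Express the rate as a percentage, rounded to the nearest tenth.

33.0%

Numerator → 125 + 14 = 139
Determined eligible → 125 + 14 + 77 + 111 + 12 = 339
Eligible share of unknowns → 0.5920 × 139 = 82.29
Base → 339 + 82.29 = 421.29
RR4 = 139 / 421.29 = 0.3299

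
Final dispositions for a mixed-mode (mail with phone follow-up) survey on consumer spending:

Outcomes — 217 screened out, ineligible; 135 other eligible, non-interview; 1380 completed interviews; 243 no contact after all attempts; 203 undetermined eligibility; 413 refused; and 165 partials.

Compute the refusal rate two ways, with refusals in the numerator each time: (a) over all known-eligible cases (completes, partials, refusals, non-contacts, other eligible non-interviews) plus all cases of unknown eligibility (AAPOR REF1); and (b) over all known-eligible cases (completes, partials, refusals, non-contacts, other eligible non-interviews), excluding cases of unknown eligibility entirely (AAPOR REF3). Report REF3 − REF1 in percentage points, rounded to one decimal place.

1.4

Numerator → 413
Denominator → 1380 + 165 + 413 + 243 + 135 + 203 = 2539
REF1 = 413 / 2539 = 0.1627
Denominator → 1380 + 165 + 413 + 243 + 135 = 2336
REF3 = 413 / 2336 = 0.1768
Difference = 17.68 − 16.27 = 1.41 percentage points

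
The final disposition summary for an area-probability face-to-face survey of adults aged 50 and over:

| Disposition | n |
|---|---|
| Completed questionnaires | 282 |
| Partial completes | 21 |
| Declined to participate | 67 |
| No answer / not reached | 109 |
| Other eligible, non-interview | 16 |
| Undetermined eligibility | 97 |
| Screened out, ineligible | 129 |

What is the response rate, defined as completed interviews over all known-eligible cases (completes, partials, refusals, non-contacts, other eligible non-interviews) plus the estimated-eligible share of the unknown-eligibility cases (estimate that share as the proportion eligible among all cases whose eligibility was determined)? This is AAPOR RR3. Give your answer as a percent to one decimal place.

Numerator: 282
Eligible (known): 282 + 21 + 67 + 109 + 16 = 495
e = 495 / (495 + 129) = 495 / 624 = 0.7933
e × U: 0.7933 × 97 = 76.95
Base: 495 + 76.95 = 571.95
RR3 = 282 / 571.95 = 0.4931

49.3%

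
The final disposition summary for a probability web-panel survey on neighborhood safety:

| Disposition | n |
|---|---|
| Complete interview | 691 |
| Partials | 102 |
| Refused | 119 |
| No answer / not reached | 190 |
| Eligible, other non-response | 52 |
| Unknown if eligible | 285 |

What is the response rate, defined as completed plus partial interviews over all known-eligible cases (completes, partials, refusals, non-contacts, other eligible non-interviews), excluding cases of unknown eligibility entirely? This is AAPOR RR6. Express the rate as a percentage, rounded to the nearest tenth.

Numerator = 691 + 102 = 793
Denom = 691 + 102 + 119 + 190 + 52 = 1154
RR6 = 793 / 1154 = 0.6872

68.7%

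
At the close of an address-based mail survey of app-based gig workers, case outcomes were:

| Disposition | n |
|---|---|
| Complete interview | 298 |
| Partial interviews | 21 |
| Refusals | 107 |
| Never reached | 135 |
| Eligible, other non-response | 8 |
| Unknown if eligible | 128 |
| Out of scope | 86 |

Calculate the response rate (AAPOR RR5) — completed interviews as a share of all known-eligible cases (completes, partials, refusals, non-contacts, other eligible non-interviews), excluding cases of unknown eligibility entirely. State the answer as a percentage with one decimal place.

52.4%

Num: 298
Denom: 298 + 21 + 107 + 135 + 8 = 569
RR5 = 298 / 569 = 0.5237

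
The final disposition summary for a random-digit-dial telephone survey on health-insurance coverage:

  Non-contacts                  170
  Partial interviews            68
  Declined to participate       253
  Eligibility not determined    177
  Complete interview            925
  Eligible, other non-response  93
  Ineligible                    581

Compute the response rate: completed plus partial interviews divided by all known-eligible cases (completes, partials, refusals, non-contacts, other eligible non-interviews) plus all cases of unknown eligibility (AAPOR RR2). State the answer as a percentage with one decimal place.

58.9%

Top: 925 + 68 = 993
Denominator: 925 + 68 + 253 + 170 + 93 + 177 = 1686
RR2 = 993 / 1686 = 0.5890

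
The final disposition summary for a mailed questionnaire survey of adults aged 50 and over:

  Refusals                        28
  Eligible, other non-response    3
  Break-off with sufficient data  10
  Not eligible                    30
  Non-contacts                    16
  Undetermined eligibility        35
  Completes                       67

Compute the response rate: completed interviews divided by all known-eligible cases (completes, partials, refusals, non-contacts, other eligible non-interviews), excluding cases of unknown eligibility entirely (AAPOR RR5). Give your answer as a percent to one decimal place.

Top → 67
Denominator → 67 + 10 + 28 + 16 + 3 = 124
RR5 = 67 / 124 = 0.5403

54.0%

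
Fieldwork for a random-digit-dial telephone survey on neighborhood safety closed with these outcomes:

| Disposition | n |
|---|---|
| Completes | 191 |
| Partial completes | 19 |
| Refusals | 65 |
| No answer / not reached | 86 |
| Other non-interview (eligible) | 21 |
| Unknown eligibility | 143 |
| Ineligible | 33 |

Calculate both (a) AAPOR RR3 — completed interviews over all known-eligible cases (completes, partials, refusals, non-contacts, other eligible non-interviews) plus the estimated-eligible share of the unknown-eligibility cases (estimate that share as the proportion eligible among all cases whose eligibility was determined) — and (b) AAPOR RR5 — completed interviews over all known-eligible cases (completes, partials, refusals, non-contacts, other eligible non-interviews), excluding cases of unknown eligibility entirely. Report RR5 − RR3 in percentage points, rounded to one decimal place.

12.8

Numerator = 191
Known eligible = 191 + 19 + 65 + 86 + 21 = 382
e = 382 / (382 + 33) = 382 / 415 = 0.9205
e × U = 0.9205 × 143 = 131.63
Denom = 382 + 131.63 = 513.63
RR3 = 191 / 513.63 = 0.3719
Denom = 191 + 19 + 65 + 86 + 21 = 382
RR5 = 191 / 382 = 0.5000
Difference = 50.00 − 37.19 = 12.81 percentage points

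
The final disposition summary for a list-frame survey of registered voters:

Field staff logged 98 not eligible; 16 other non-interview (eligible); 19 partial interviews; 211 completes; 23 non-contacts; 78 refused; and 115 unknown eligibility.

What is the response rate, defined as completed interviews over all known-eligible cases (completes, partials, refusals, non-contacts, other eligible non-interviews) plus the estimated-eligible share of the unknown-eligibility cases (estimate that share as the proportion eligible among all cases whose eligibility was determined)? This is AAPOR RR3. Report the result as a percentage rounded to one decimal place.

48.3%

Top = 211
Determined eligible = 211 + 19 + 78 + 23 + 16 = 347
e = 347 / (347 + 98) = 347 / 445 = 0.7798
Estimated eligible among unknowns = 0.7798 × 115 = 89.68
Denom = 347 + 89.68 = 436.68
RR3 = 211 / 436.68 = 0.4832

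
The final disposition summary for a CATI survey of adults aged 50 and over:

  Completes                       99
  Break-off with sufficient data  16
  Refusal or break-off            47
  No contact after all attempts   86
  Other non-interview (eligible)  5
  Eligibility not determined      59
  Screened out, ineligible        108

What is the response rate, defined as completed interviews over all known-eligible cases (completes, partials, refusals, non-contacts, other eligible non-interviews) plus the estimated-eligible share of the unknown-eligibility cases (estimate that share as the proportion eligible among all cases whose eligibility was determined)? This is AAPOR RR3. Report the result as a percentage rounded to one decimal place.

Num = 99
Eligible (known) = 99 + 16 + 47 + 86 + 5 = 253
e = 253 / (253 + 108) = 253 / 361 = 0.7008
Estimated eligible among unknowns = 0.7008 × 59 = 41.35
Denom = 253 + 41.35 = 294.35
RR3 = 99 / 294.35 = 0.3363

33.6%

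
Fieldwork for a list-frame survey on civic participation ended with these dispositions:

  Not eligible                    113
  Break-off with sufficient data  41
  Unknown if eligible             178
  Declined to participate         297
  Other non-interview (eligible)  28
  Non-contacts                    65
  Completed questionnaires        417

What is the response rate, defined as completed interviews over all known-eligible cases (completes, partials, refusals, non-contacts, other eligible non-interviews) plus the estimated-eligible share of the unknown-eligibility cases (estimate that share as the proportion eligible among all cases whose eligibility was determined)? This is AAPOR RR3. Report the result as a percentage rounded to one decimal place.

Num: 417
Determined eligible: 417 + 41 + 297 + 65 + 28 = 848
e = 848 / (848 + 113) = 848 / 961 = 0.8824
Eligible share of unknowns: 0.8824 × 178 = 157.07
Denom: 848 + 157.07 = 1005.07
RR3 = 417 / 1005.07 = 0.4149

41.5%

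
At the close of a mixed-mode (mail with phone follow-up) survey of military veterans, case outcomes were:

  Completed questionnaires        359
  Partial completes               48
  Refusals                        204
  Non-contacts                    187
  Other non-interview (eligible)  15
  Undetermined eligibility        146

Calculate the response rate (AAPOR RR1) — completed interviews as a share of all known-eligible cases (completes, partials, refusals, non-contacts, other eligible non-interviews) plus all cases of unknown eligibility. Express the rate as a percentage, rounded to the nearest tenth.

37.4%

Top → 359
Denom → 359 + 48 + 204 + 187 + 15 + 146 = 959
RR1 = 359 / 959 = 0.3743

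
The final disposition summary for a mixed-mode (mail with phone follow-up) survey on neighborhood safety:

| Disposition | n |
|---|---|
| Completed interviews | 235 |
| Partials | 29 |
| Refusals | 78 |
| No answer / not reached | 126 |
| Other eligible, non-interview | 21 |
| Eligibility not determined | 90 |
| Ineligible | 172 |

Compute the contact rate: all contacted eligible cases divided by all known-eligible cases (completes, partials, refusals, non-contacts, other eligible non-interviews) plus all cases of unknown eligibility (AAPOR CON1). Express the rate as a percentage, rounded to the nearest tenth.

62.7%

Num: 235 + 29 + 78 + 21 = 363
Base: 235 + 29 + 78 + 126 + 21 + 90 = 579
CON1 = 363 / 579 = 0.6269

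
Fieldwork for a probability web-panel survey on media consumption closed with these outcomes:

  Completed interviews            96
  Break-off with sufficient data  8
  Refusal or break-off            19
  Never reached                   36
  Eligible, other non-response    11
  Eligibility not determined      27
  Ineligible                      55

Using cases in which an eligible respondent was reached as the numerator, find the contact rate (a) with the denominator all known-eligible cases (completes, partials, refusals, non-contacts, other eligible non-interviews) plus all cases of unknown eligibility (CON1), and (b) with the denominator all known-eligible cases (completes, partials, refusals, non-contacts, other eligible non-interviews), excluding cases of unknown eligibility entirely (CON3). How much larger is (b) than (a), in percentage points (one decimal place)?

10.8

Top → 96 + 8 + 19 + 11 = 134
Base → 96 + 8 + 19 + 36 + 11 + 27 = 197
CON1 = 134 / 197 = 0.6802
Base → 96 + 8 + 19 + 36 + 11 = 170
CON3 = 134 / 170 = 0.7882
Difference = 78.82 − 68.02 = 10.80 percentage points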